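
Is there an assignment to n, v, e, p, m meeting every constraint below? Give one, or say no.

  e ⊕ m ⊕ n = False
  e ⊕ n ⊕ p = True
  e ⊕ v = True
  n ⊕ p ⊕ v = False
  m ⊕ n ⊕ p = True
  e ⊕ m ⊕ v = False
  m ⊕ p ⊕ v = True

n = False; v = False; e = True; p = False; m = True

e ⊕ m ⊕ n = T ⊕ T ⊕ F = False ✓
e ⊕ n ⊕ p = T ⊕ F ⊕ F = True ✓
e ⊕ v = T ⊕ F = True ✓
n ⊕ p ⊕ v = F ⊕ F ⊕ F = False ✓
m ⊕ n ⊕ p = T ⊕ F ⊕ F = True ✓
e ⊕ m ⊕ v = T ⊕ T ⊕ F = False ✓
m ⊕ p ⊕ v = T ⊕ F ⊕ F = True ✓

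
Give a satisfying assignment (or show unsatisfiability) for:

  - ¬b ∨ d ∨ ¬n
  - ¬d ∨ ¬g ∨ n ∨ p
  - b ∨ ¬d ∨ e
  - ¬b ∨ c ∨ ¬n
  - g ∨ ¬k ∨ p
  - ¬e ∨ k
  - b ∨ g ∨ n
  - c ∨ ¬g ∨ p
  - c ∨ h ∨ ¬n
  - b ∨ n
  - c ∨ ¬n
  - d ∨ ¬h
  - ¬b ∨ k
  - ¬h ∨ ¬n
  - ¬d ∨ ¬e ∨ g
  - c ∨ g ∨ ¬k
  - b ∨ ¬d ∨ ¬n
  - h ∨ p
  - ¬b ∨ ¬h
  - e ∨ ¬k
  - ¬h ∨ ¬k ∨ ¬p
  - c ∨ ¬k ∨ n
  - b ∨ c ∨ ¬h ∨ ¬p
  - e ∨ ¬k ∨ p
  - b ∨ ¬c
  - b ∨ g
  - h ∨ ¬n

d: True; e: True; p: True; c: True; g: True; b: True; h: False; k: True; n: False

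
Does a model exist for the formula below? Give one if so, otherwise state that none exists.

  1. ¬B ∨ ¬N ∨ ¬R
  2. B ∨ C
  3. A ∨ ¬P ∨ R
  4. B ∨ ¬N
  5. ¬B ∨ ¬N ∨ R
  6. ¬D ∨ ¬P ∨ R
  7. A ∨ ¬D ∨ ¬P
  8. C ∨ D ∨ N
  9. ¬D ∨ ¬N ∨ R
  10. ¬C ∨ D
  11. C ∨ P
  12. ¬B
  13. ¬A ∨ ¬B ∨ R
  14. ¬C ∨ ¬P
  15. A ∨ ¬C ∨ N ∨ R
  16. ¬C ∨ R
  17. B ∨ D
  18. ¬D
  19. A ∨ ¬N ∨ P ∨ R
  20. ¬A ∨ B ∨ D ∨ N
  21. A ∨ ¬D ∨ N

Unsatisfiable — no assignment works.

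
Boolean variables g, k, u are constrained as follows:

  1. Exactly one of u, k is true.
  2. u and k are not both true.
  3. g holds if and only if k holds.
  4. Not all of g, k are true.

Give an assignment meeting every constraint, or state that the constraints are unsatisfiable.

g = False, k = False, u = True

  (1) {u, k}: 1 true — exactly one ✓
  (2) u=T, k=F — not both ✓
  (3) g=F, k=F — same ✓
  (4) {g, k}: 0/2 true — not all ✓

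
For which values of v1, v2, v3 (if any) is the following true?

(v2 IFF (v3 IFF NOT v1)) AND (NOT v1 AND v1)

Case v1 = True: the conjunct NOT v1 is False.
Case v1 = False: the conjunct v1 is False.
Both cases fail — unsatisfiable.

No satisfying assignment exists.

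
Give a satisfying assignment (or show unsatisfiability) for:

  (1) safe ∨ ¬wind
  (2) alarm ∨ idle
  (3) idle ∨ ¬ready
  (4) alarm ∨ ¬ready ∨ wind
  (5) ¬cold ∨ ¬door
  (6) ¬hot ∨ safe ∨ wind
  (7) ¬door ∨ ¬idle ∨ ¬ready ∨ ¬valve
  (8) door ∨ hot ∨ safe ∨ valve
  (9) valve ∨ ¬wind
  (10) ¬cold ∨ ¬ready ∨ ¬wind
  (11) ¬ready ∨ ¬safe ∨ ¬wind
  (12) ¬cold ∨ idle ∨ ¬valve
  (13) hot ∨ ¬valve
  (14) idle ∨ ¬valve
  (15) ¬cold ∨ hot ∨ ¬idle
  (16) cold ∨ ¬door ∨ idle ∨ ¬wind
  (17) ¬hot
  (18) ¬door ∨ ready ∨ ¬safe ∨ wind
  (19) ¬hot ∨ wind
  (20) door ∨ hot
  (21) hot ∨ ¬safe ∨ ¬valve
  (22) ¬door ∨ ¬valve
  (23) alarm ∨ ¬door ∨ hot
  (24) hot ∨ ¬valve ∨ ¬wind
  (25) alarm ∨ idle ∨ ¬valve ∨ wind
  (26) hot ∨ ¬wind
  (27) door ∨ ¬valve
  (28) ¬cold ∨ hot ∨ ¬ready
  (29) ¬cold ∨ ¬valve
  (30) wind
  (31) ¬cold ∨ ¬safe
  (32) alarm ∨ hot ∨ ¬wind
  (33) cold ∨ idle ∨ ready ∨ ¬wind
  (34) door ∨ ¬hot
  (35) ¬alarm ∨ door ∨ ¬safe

Unsatisfiable

Case hot = True:
  Clause (¬hot) is falsified — contradiction.
Case hot = False:
  (hot ∨ ¬valve) forces valve = False.
  (valve ∨ ¬wind) forces wind = False.
  Clause (wind) is falsified — contradiction.
Both cases fail, so the formula is unsatisfiable.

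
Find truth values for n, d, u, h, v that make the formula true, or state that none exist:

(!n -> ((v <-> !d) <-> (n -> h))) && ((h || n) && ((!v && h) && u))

n: True, d: False, u: True, h: True, v: False

  !n -> ((v <-> !d) <-> (n -> h)) = True
    !n = False
    (v <-> !d) <-> (n -> h) = False
      v <-> !d = False
        !d = True
      n -> h = True
  (h || n) && ((!v && h) && u) = True
    h || n = True
    (!v && h) && u = True
      !v && h = True
        !v = True
Both conjuncts True, so the formula holds.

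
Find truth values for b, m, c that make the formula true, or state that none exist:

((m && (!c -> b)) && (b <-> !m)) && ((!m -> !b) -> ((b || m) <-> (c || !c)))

b = False, m = True, c = True

  (m && (!c -> b)) && (b <-> !m) = True
    m && (!c -> b) = True
      !c -> b = True
        !c = False
    b <-> !m = True
      !m = False
  (!m -> !b) -> ((b || m) <-> (c || !c)) = True
    !m -> !b = True
      !m = False
      !b = True
    (b || m) <-> (c || !c) = True
      b || m = True
      c || !c = True
        !c = False
Both conjuncts True, so the formula holds.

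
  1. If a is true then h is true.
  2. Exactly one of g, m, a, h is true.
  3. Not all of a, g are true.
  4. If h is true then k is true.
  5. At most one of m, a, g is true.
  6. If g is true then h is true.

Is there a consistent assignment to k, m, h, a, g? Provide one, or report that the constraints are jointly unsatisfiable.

k=T, m=T, h=F, a=F, g=F

  (1) a=F ⇒ h: vacuous ✓
  (2) {g, m, a, h}: 1 true — exactly one ✓
  (3) {a, g}: 0/2 true — not all ✓
  (4) h=F ⇒ k: vacuous ✓
  (5) {m, a, g}: 1 true — at most one ✓
  (6) g=F ⇒ h: vacuous ✓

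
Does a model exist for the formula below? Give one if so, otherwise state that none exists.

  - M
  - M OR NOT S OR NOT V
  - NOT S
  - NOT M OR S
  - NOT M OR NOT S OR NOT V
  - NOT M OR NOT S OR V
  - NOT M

The formula is unsatisfiable.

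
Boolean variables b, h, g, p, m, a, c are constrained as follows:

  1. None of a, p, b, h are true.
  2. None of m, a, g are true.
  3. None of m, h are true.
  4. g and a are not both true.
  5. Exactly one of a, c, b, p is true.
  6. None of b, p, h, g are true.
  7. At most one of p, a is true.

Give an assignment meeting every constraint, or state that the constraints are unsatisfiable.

b = False; h = False; g = False; p = False; m = False; a = False; c = True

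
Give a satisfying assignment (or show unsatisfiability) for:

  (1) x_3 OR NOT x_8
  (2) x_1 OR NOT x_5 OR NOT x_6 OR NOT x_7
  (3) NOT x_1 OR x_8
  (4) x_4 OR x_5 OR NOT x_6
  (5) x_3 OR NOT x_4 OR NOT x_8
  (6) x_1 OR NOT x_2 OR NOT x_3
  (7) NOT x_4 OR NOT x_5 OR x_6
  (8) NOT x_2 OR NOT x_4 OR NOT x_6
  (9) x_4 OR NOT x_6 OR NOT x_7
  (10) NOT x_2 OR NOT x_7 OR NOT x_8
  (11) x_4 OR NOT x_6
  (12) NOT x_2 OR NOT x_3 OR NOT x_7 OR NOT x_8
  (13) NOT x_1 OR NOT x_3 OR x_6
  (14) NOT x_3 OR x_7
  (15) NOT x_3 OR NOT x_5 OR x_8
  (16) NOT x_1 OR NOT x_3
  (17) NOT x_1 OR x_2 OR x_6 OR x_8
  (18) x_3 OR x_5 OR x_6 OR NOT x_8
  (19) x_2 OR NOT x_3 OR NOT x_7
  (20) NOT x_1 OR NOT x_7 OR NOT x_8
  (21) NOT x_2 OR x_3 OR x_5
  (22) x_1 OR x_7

x_1 = False; x_2 = False; x_3 = False; x_4 = True; x_5 = False; x_6 = False; x_7 = True; x_8 = False

Try x_1 = True:
  (NOT x_1 OR x_8) forces x_8 = True.
  (x_3 OR NOT x_8) forces x_3 = True.
  clause (NOT x_1 OR NOT x_3) is falsified — backtrack.
So x_1 = False.
  then (x_1 OR x_7) forces x_7 = True.
Set x_2 = False.
  then (x_2 OR NOT x_3 OR NOT x_7) forces x_3 = False.
  then (x_3 OR NOT x_8) forces x_8 = False.
Set x_4 = True.
Try x_5 = True:
  (x_1 OR NOT x_5 OR NOT x_6 OR NOT x_7) forces x_6 = False.
  clause (NOT x_4 OR NOT x_5 OR x_6) is falsified — backtrack.
So x_5 = False.
Set x_6 = False.
All clauses satisfied.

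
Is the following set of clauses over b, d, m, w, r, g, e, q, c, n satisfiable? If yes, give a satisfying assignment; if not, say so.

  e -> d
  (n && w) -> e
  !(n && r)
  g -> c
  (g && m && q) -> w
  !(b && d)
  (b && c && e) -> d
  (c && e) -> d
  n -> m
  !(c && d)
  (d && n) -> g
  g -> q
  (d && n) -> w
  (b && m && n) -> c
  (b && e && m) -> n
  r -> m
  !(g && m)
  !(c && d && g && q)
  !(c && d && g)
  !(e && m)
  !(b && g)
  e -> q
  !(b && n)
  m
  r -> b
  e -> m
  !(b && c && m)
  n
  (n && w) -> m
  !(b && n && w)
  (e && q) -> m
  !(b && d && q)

Unit clause (m) forces m = True.
In (!e || !m) only !e is left, so e = False.
In (!g || !m) only !g is left, so g = False.
Unit clause (n) forces n = True.
In (e || !n || !w) only !w is left, so w = False.
In (!d || g || !n) only !d is left, so d = False.
In (!b || !n) only !b is left, so b = False.
In (!n || !r) only !r is left, so r = False.
Set q = False.
Set c = False.
All clauses satisfied.

b: False, d: False, m: True, w: False, r: False, g: False, e: False, q: False, c: False, n: True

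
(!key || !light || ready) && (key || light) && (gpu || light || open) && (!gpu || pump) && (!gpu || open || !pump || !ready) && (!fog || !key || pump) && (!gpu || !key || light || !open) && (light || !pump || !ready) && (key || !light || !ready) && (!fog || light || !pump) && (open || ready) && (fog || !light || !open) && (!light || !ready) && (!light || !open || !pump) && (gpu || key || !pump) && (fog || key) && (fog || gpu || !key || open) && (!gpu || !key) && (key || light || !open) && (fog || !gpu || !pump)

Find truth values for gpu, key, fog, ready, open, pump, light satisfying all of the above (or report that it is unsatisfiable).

gpu: False, key: True, fog: False, ready: True, open: True, pump: False, light: False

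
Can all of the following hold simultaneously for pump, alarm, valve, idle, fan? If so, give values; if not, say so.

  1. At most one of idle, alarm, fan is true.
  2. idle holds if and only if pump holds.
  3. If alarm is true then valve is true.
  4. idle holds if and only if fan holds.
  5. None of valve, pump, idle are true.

pump: False, alarm: False, valve: False, idle: False, fan: False

  (1) {idle, alarm, fan}: 0 true — at most one ✓
  (2) idle=F, pump=F — same ✓
  (3) alarm=F ⇒ valve: vacuous ✓
  (4) idle=F, fan=F — same ✓
  (5) {valve, pump, idle}: 0 true — none ✓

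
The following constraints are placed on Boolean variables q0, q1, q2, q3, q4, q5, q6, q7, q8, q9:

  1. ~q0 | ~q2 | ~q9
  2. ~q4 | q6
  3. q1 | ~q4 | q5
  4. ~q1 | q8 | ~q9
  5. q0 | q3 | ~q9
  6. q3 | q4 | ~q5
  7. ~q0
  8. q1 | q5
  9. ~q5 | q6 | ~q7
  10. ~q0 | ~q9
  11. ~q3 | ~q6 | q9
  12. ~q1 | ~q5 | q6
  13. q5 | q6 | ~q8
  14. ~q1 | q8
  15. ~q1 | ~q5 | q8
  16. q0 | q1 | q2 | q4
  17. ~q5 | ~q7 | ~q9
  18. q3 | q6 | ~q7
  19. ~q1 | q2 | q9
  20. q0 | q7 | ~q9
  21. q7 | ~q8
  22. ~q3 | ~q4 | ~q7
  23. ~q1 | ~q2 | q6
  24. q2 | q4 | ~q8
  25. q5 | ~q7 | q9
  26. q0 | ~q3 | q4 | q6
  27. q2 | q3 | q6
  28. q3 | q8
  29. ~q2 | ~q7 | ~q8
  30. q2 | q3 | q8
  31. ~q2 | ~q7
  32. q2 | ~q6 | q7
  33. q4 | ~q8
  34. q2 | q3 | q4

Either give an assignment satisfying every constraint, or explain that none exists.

Unit clause (~q0) forces q0 = False.
Set q1 = False.
  then (q1 | q5) forces q5 = True.
Set q2 = False.
  then (q0 | q1 | q2 | q4) forces q4 = True.
  then (~q4 | q6) forces q6 = True.
  then (q2 | ~q6 | q7) forces q7 = True.
  then (~q5 | ~q7 | ~q9) forces q9 = False.
  then (~q3 | ~q4 | ~q7) forces q3 = False.
  then (q3 | q8) forces q8 = True.
All clauses satisfied.

q0 = False, q1 = False, q2 = False, q3 = False, q4 = True, q5 = True, q6 = True, q7 = True, q8 = True, q9 = False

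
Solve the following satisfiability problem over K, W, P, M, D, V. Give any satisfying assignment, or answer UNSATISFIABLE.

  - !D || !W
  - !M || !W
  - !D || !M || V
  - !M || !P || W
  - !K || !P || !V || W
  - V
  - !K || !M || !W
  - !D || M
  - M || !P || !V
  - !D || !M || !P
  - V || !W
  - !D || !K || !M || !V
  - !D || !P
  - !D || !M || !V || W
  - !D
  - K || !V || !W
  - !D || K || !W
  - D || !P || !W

Unit clause (V) forces V = True.
Unit clause (!D) forces D = False.
Set K = True.
Set W = True.
  then (!M || !W) forces M = False.
  then (M || !P || !V) forces P = False.
All clauses satisfied.

K = True, W = True, P = False, M = False, D = False, V = True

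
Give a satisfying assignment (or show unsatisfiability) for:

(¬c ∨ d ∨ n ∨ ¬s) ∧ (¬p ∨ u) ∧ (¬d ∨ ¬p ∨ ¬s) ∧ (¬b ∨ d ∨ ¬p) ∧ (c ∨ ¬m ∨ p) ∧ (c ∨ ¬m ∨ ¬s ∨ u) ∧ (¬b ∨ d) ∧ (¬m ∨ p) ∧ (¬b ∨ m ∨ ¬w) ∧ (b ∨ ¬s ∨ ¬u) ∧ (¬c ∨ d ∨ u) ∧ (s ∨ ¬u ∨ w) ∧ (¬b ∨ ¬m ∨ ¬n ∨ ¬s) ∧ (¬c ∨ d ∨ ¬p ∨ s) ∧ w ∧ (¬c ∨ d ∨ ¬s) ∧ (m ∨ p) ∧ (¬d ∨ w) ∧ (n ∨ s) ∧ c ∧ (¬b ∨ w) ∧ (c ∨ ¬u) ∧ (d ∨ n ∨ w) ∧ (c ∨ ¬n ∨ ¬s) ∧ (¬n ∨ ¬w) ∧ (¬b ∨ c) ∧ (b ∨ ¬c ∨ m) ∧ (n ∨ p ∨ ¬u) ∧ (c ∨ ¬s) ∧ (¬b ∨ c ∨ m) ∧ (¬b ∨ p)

Unsatisfiable — no assignment works.

Case w = True:
  (c) forces c = True.
  (¬n ∨ ¬w) forces n = False.
  (n ∨ s) forces s = True.
  (¬c ∨ d ∨ n ∨ ¬s) forces d = True.
  (¬d ∨ ¬p ∨ ¬s) forces p = False.
  (¬m ∨ p) forces m = False.
  Clause (m ∨ p) is falsified — contradiction.
Case w = False:
  Clause (w) is falsified — contradiction.
Both cases fail, so the formula is unsatisfiable.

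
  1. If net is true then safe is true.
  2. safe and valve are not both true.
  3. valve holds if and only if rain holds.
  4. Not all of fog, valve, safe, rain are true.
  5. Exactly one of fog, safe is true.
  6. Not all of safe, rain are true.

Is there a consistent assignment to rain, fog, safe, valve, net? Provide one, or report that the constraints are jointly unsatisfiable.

rain = False; fog = False; safe = True; valve = False; net = True

  (1) net=T ⇒ safe: T ✓
  (2) safe=T, valve=F — not both ✓
  (3) valve=F, rain=F — same ✓
  (4) {fog, valve, safe, rain}: 1/4 true — not all ✓
  (5) {fog, safe}: 1 true — exactly one ✓
  (6) {safe, rain}: 1/2 true — not all ✓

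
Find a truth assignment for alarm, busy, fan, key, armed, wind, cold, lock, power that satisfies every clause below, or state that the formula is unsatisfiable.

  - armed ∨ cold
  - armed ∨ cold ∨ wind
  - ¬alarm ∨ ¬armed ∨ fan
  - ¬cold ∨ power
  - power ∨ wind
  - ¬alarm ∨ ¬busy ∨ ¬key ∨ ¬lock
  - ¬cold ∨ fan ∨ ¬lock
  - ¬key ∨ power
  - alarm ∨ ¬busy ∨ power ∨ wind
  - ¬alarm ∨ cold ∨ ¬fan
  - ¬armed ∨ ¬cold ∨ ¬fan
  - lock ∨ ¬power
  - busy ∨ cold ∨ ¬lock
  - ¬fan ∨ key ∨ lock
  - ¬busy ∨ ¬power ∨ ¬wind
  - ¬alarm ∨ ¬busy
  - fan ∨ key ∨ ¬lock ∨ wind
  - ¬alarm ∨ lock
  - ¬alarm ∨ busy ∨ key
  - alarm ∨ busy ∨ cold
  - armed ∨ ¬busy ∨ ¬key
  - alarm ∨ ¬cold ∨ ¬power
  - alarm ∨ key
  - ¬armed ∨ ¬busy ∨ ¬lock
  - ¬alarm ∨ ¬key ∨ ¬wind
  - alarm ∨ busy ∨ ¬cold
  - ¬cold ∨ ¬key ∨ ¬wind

Set alarm = True.
  then (¬alarm ∨ ¬busy) forces busy = False.
  then (¬alarm ∨ lock) forces lock = True.
  then (¬alarm ∨ busy ∨ key) forces key = True.
  then (¬alarm ∨ ¬key ∨ ¬wind) forces wind = False.
  then (power ∨ wind) forces power = True.
  then (busy ∨ cold ∨ ¬lock) forces cold = True.
  then (¬cold ∨ fan ∨ ¬lock) forces fan = True.
  then (¬armed ∨ ¬cold ∨ ¬fan) forces armed = False.
All clauses satisfied.

alarm=T; busy=F; fan=T; key=T; armed=F; wind=F; cold=T; lock=T; power=T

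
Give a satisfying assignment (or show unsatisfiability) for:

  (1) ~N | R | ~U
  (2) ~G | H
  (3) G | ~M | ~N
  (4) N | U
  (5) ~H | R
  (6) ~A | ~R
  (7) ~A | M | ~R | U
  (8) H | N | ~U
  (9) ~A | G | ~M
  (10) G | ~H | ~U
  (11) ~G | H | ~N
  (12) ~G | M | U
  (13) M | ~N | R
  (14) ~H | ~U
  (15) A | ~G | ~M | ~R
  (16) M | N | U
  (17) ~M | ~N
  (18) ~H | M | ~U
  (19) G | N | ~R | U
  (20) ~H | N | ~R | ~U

Try N = False:
  (N | U) forces U = True.
  (H | N | ~U) forces H = True.
  clause (~H | ~U) is falsified — backtrack.
So N = True.
  then (~M | ~N) forces M = False.
  then (M | ~N | R) forces R = True.
  then (~A | ~R) forces A = False.
Set G = False.
Set H = False.
Set U = True.
All clauses satisfied.

N = True; G = False; A = False; M = False; H = False; U = True; R = True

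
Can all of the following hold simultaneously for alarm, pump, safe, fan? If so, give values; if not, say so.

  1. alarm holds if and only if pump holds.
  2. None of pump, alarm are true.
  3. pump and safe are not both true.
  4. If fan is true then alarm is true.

alarm = False; pump = False; safe = True; fan = False

  (1) alarm=F, pump=F — same ✓
  (2) {pump, alarm}: 0 true — none ✓
  (3) pump=F, safe=T — not both ✓
  (4) fan=F ⇒ alarm: vacuous ✓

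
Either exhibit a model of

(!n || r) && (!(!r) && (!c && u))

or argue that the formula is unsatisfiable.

n: False; u: True; c: False; r: True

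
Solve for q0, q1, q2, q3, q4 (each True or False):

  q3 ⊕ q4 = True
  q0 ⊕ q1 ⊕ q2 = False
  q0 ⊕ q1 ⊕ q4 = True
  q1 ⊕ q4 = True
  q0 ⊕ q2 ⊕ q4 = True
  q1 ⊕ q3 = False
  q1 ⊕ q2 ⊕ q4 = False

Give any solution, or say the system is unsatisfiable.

q0 = False, q1 = True, q2 = True, q3 = True, q4 = False

q3 ⊕ q4 = T ⊕ F = True ✓
q0 ⊕ q1 ⊕ q2 = F ⊕ T ⊕ T = False ✓
q0 ⊕ q1 ⊕ q4 = F ⊕ T ⊕ F = True ✓
q1 ⊕ q4 = T ⊕ F = True ✓
q0 ⊕ q2 ⊕ q4 = F ⊕ T ⊕ F = True ✓
q1 ⊕ q3 = T ⊕ T = False ✓
q1 ⊕ q2 ⊕ q4 = T ⊕ T ⊕ F = False ✓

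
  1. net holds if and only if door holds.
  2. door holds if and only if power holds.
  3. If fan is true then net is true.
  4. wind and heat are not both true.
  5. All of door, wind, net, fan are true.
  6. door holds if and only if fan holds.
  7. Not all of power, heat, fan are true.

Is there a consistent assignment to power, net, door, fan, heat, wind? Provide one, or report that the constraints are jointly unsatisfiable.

power=T; net=T; door=T; fan=T; heat=F; wind=T

  (1) net=T, door=T — same ✓
  (2) door=T, power=T — same ✓
  (3) fan=T ⇒ net: T ✓
  (4) wind=T, heat=F — not both ✓
  (5) {door, wind, net, fan}: all 4 true ✓
  (6) door=T, fan=T — same ✓
  (7) {power, heat, fan}: 2/3 true — not all ✓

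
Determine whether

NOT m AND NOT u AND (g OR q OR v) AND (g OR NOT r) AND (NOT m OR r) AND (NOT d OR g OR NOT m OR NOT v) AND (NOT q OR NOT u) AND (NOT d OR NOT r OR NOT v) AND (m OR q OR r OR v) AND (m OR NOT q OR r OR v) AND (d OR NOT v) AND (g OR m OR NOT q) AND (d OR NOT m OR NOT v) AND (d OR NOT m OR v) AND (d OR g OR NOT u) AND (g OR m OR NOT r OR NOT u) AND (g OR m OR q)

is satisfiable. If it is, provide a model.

Unit clause (NOT m) forces m = False.
Unit clause (NOT u) forces u = False.
Set v = False.
Set g = True.
Set r = True.
Set q = False.
Set d = True.
All clauses satisfied.

v=F, u=F, g=T, r=T, q=F, d=T, m=F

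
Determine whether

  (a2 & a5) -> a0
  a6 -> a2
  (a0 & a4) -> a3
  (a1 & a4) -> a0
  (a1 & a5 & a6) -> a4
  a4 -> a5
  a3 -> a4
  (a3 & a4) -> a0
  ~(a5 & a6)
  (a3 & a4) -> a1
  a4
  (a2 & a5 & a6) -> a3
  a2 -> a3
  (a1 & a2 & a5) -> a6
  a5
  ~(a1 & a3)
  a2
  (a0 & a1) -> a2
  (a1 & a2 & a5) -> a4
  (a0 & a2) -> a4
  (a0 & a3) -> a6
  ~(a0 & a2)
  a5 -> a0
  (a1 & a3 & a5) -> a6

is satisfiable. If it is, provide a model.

Case a0 = True:
  (~a0 | ~a2) forces a2 = False.
  Clause (a2) is falsified — contradiction.
Case a0 = False:
  (a0 | ~a5) forces a5 = False.
  Clause (a5) is falsified — contradiction.
Both cases fail, so the formula is unsatisfiable.

The formula is unsatisfiable.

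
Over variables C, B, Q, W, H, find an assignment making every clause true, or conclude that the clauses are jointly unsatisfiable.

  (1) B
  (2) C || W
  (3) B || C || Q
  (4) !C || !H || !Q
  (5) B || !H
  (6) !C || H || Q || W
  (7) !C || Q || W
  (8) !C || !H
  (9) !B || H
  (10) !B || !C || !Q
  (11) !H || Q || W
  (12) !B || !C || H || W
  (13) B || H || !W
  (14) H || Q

C = False; B = True; Q = True; W = True; H = True

Unit clause (B) forces B = True.
In (!B || H) only H is left, so H = True.
In (!C || !H) only !C is left, so C = False.
In (C || W) only W is left, so W = True.
Set Q = True.
All clauses satisfied.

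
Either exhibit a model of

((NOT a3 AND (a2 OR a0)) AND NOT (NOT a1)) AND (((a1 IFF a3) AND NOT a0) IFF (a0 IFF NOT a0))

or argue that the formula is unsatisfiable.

a0 = True; a1 = True; a2 = True; a3 = False

  (NOT a3 AND (a2 OR a0)) AND NOT (NOT a1) = True
    NOT a3 AND (a2 OR a0) = True
      NOT a3 = True
      a2 OR a0 = True
    NOT (NOT a1) = True
      NOT a1 = False
  ((a1 IFF a3) AND NOT a0) IFF (a0 IFF NOT a0) = True
    (a1 IFF a3) AND NOT a0 = False
      a1 IFF a3 = False
      NOT a0 = False
    a0 IFF NOT a0 = False
      NOT a0 = False
Both conjuncts True, so the formula holds.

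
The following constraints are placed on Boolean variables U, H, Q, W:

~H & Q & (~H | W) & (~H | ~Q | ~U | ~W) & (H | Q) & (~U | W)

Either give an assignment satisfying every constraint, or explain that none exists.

Unit clause (~H) forces H = False.
Unit clause (Q) forces Q = True.
Set U = False.
Set W = False.
All clauses satisfied.

U = False, H = False, Q = True, W = False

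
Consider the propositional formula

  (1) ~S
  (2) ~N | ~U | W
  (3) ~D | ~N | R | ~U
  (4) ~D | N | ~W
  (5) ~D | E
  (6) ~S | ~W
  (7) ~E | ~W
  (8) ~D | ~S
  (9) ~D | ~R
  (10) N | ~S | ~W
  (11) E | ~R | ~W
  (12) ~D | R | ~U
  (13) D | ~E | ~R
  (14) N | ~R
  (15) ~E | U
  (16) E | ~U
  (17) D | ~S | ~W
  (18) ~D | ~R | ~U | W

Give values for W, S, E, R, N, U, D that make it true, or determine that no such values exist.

W=F, S=F, E=F, R=F, N=T, U=F, D=F

Unit clause (~S) forces S = False.
Set W = False.
Set E = False.
  then (~D | E) forces D = False.
  then (E | ~U) forces U = False.
Set R = False.
Set N = True.
All clauses satisfied.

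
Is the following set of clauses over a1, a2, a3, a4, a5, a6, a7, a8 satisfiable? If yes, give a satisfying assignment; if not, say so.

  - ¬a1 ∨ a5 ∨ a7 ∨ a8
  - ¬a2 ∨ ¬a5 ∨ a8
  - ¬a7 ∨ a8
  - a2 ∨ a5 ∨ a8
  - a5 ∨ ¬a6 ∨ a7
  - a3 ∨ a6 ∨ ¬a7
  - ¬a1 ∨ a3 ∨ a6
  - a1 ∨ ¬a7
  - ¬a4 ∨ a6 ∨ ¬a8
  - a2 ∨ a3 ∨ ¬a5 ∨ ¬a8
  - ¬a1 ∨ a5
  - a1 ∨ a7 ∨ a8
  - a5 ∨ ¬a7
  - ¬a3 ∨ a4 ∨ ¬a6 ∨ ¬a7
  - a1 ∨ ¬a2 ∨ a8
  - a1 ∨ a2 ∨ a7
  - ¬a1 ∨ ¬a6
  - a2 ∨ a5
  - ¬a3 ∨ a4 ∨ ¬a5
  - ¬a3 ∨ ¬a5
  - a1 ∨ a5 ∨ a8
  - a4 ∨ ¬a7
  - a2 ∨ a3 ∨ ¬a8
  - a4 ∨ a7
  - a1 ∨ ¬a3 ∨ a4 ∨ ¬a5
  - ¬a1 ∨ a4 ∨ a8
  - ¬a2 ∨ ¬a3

a1=F, a2=T, a3=F, a4=T, a5=T, a6=T, a7=F, a8=T

Try a1 = True:
  (¬a1 ∨ a5) forces a5 = True.
  (¬a1 ∨ ¬a6) forces a6 = False.
  (¬a1 ∨ a3 ∨ a6) forces a3 = True.
  clause (¬a3 ∨ ¬a5) is falsified — backtrack.
So a1 = False.
  then (a1 ∨ ¬a7) forces a7 = False.
  then (a1 ∨ a7 ∨ a8) forces a8 = True.
  then (a1 ∨ a2 ∨ a7) forces a2 = True.
  then (a4 ∨ a7) forces a4 = True.
  then (¬a2 ∨ ¬a3) forces a3 = False.
  then (¬a4 ∨ a6 ∨ ¬a8) forces a6 = True.
  then (a5 ∨ ¬a6 ∨ a7) forces a5 = True.
All clauses satisfied.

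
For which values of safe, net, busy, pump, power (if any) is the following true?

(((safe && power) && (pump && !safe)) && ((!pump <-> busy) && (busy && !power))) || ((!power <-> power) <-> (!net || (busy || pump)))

safe: False, net: True, busy: False, pump: False, power: False

  (((safe && power) && (pump && !safe)) && ((!pump <-> busy) && (busy && !power))) || ((!power <-> power) <-> (!net || (busy || pump))) = True
    ((safe && power) && (pump && !safe)) && ((!pump <-> busy) && (busy && !power)) = False
      (safe && power) && (pump && !safe) = False
        safe && power = False
        pump && !safe = False
          !safe = True
      (!pump <-> busy) && (busy && !power) = False
        !pump <-> busy = False
          !pump = True
        busy && !power = False
          !power = True
    (!power <-> power) <-> (!net || (busy || pump)) = True
      !power <-> power = False
        !power = True
      !net || (busy || pump) = False
        !net = False
        busy || pump = False
The formula evaluates to True.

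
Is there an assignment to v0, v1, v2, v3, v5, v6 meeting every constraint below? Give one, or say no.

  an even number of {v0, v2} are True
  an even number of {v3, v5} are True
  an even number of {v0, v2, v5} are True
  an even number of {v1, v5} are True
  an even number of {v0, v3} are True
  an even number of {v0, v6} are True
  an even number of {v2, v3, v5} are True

v0=F; v1=F; v2=F; v3=F; v5=F; v6=F

{v0, v2}: 0 true → even ✓
{v3, v5}: 0 true → even ✓
{v0, v2, v5}: 0 true → even ✓
{v1, v5}: 0 true → even ✓
{v0, v3}: 0 true → even ✓
{v0, v6}: 0 true → even ✓
{v2, v3, v5}: 0 true → even ✓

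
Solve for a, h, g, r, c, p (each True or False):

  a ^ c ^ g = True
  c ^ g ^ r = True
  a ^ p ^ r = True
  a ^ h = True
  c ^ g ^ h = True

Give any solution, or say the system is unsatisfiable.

Adding constraints 1, 4, 5 mod 2: every variable appears an even number of times on the left, so the left side is 0.
But the right sides sum to 1 (mod 2). 0 ≠ 1 — the system is inconsistent.

Unsatisfiable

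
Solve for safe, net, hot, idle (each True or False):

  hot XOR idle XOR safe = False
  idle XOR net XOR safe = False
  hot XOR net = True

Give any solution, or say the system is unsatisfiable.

No satisfying assignment exists.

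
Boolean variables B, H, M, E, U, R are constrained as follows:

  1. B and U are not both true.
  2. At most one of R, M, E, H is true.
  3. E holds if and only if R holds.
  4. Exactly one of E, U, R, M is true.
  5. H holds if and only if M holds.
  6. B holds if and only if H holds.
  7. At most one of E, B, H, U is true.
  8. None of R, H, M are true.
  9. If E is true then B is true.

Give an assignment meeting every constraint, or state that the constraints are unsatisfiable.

B = False, H = False, M = False, E = False, U = True, R = False

  (1) B=F, U=T — not both ✓
  (2) {R, M, E, H}: 0 true — at most one ✓
  (3) E=F, R=F — same ✓
  (4) {E, U, R, M}: 1 true — exactly one ✓
  (5) H=F, M=F — same ✓
  (6) B=F, H=F — same ✓
  (7) {E, B, H, U}: 1 true — at most one ✓
  (8) {R, H, M}: 0 true — none ✓
  (9) E=F ⇒ B: vacuous ✓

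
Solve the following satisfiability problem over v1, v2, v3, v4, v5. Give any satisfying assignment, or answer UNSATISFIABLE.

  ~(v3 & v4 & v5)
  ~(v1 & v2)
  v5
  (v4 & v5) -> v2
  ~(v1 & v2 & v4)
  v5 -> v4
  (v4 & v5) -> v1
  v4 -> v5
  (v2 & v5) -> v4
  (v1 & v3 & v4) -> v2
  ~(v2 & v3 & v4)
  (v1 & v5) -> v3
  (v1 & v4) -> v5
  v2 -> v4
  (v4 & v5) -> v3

Case v5 = True:
  (v4 | ~v5) forces v4 = True.
  (v3 | ~v4 | ~v5) forces v3 = True.
  Clause (~v3 | ~v4 | ~v5) is falsified — contradiction.
Case v5 = False:
  Clause (v5) is falsified — contradiction.
Both cases fail, so the formula is unsatisfiable.

Unsatisfiable — no assignment works.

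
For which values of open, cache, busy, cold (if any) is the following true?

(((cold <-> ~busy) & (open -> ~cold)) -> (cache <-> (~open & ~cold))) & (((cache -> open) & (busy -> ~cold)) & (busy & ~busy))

The formula is unsatisfiable.

Case busy = True: the conjunct ~busy is False.
Case busy = False: the conjunct busy is False.
Both cases fail — unsatisfiable.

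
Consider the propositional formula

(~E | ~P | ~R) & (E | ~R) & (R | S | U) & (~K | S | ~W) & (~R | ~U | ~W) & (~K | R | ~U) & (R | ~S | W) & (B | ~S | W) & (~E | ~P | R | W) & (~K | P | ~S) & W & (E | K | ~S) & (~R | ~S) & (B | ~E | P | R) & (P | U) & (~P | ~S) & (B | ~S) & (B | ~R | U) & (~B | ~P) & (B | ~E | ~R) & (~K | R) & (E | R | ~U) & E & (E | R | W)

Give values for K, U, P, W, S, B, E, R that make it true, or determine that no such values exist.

K = False, U = True, P = True, W = True, S = False, B = False, E = True, R = False

Unit clause (W) forces W = True.
Unit clause (E) forces E = True.
Try K = True:
  (~K | S | ~W) forces S = True.
  (~K | P | ~S) forces P = True.
  clause (~P | ~S) is falsified — backtrack.
So K = False.
Try U = False:
  (P | U) forces P = True.
  (~E | ~P | ~R) forces R = False.
  (R | S | U) forces S = True.
  clause (~P | ~S) is falsified — backtrack.
So U = True.
  then (~R | ~U | ~W) forces R = False.
Set P = True.
  then (~P | ~S) forces S = False.
  then (~B | ~P) forces B = False.
All clauses satisfied.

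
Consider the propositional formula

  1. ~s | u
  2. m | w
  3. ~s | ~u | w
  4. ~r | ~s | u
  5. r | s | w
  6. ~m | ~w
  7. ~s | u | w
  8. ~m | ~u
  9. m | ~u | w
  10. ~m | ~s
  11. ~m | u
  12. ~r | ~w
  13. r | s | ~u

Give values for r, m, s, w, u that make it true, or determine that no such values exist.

Try r = True:
  (~r | ~w) forces w = False.
  (m | w) forces m = True.
  (~m | ~u) forces u = False.
  clause (~m | u) is falsified — backtrack.
So r = False.
Try m = True:
  (~m | ~w) forces w = False.
  (r | s | w) forces s = True.
  clause (~m | ~s) is falsified — backtrack.
So m = False.
  then (m | w) forces w = True.
Set s = True.
  then (~s | u) forces u = True.
All clauses satisfied.

r = False, m = False, s = True, w = True, u = True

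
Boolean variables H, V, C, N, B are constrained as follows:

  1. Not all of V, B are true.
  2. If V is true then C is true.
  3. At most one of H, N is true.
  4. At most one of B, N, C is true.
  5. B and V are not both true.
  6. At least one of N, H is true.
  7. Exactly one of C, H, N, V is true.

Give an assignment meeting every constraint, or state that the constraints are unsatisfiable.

H = True, V = False, C = False, N = False, B = True

  (1) {V, B}: 1/2 true — not all ✓
  (2) V=F ⇒ C: vacuous ✓
  (3) {H, N}: 1 true — at most one ✓
  (4) {B, N, C}: 1 true — at most one ✓
  (5) B=T, V=F — not both ✓
  (6) {N, H}: 1 true — at least one ✓
  (7) {C, H, N, V}: 1 true — exactly one ✓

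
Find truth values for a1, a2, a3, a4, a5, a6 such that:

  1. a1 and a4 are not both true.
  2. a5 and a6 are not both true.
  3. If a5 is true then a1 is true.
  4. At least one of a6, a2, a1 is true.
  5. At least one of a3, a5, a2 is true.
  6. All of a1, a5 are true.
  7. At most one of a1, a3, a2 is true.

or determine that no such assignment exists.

a1 = True, a2 = False, a3 = False, a4 = False, a5 = True, a6 = False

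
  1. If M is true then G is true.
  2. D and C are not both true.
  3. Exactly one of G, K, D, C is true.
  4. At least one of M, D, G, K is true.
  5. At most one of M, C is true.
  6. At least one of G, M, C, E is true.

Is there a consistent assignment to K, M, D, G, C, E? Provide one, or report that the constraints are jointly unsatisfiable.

K = False; M = True; D = False; G = True; C = False; E = False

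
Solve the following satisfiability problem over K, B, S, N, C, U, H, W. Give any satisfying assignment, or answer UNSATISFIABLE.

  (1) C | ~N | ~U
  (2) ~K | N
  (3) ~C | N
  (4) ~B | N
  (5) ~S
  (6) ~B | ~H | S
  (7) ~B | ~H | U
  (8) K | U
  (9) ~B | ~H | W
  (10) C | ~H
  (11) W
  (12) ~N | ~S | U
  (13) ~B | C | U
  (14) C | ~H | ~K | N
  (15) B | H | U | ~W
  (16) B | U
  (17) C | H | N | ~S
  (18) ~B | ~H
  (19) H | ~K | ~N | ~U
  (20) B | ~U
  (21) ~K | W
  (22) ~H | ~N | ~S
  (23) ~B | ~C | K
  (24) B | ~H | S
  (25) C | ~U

K = True, B = True, S = False, N = True, C = True, U = False, H = False, W = True

Unit clause (~S) forces S = False.
Unit clause (W) forces W = True.
Try K = False:
  (K | U) forces U = True.
  (B | ~U) forces B = True.
  (~B | N) forces N = True.
  (C | ~N | ~U) forces C = True.
  clause (~B | ~C | K) is falsified — backtrack.
So K = True.
  then (~K | N) forces N = True.
Set B = True.
  then (~B | ~H | S) forces H = False.
  then (H | ~K | ~N | ~U) forces U = False.
  then (~B | C | U) forces C = True.
All clauses satisfied.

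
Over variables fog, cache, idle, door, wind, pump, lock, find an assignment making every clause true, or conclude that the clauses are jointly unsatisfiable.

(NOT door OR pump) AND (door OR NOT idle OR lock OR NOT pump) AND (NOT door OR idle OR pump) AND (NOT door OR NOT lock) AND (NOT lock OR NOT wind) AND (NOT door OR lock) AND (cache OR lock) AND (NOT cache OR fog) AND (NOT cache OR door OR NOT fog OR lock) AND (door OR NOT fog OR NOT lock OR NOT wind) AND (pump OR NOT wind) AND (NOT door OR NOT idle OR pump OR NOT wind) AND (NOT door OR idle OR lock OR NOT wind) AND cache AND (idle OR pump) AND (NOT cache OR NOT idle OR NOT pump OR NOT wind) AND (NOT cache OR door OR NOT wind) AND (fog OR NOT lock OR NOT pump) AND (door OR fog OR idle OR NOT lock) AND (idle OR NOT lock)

fog = True; cache = True; idle = True; door = False; wind = False; pump = True; lock = True

Unit clause (cache) forces cache = True.
In (NOT cache OR fog) only fog is left, so fog = True.
Try idle = False:
  (idle OR pump) forces pump = True.
  (idle OR NOT lock) forces lock = False.
  (NOT door OR lock) forces door = False.
  clause (NOT cache OR door OR NOT fog OR lock) is falsified — backtrack.
So idle = True.
Set door = False.
  then (NOT cache OR door OR NOT fog OR lock) forces lock = True.
  then (door OR NOT fog OR NOT lock OR NOT wind) forces wind = False.
Set pump = True.
All clauses satisfied.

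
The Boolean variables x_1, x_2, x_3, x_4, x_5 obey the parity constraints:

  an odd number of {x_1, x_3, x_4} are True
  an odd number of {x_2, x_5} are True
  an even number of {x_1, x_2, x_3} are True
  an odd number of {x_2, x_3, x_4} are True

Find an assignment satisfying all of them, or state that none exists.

x_1 = False, x_2 = False, x_3 = False, x_4 = True, x_5 = True

{x_1, x_3, x_4}: 1 true → odd ✓
{x_2, x_5}: 1 true → odd ✓
{x_1, x_2, x_3}: 0 true → even ✓
{x_2, x_3, x_4}: 1 true → odd ✓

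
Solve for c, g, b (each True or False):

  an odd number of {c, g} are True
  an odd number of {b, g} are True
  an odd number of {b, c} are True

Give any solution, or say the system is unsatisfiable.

Adding constraints 1, 2, 3 mod 2: every variable appears an even number of times on the left, so the left side is 0.
But the right sides sum to 1 (mod 2). 0 ≠ 1 — the system is inconsistent.

UNSATISFIABLE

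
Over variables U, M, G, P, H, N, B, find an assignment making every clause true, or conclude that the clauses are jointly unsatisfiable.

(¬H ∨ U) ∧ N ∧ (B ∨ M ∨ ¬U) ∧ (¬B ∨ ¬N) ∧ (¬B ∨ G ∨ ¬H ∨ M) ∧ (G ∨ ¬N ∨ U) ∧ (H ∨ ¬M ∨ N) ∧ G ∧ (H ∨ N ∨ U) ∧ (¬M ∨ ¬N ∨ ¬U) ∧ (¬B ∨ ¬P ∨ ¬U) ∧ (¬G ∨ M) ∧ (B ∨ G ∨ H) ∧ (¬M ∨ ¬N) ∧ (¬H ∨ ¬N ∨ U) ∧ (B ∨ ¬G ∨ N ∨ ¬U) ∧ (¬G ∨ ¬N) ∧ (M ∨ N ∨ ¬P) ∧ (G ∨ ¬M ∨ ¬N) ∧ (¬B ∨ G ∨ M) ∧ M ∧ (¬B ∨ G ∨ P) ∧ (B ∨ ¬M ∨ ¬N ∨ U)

The formula is unsatisfiable.

Case M = True:
  (N) forces N = True.
  Clause (¬M ∨ ¬N) is falsified — contradiction.
Case M = False:
  Clause (M) is falsified — contradiction.
Both cases fail, so the formula is unsatisfiable.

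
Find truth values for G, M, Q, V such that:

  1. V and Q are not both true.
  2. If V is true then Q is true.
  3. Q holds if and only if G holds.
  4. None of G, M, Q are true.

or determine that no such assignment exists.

G: False, M: False, Q: False, V: False

  (1) V=F, Q=F — not both ✓
  (2) V=F ⇒ Q: vacuous ✓
  (3) Q=F, G=F — same ✓
  (4) {G, M, Q}: 0 true — none ✓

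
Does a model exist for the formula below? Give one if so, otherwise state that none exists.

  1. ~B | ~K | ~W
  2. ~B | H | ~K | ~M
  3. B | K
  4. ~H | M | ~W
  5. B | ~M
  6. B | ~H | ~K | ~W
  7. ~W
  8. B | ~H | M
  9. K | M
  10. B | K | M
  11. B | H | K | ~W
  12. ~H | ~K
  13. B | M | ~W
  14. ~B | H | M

H=F, W=F, B=F, K=T, M=F

Unit clause (~W) forces W = False.
Set H = False.
Set B = False.
  then (B | K) forces K = True.
  then (B | ~M) forces M = False.
All clauses satisfied.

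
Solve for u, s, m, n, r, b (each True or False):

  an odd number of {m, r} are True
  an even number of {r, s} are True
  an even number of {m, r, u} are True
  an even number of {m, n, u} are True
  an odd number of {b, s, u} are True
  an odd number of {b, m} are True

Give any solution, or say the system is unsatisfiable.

u=T; s=F; m=T; n=F; r=F; b=F

{m, r}: 1 true → odd ✓
{r, s}: 0 true → even ✓
{m, r, u}: 2 true → even ✓
{m, n, u}: 2 true → even ✓
{b, s, u}: 1 true → odd ✓
{b, m}: 1 true → odd ✓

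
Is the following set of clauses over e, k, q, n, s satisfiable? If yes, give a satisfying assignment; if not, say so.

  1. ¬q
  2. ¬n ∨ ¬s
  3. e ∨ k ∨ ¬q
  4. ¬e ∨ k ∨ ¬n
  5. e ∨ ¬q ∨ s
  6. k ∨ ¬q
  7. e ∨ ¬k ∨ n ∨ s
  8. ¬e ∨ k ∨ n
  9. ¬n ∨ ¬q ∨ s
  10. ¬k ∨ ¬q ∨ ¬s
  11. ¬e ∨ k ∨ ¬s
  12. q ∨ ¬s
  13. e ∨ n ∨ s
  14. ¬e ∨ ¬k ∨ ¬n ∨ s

e: False, k: False, q: False, n: True, s: False

Unit clause (¬q) forces q = False.
In (q ∨ ¬s) only ¬s is left, so s = False.
Set e = False.
  then (e ∨ n ∨ s) forces n = True.
Set k = False.
All clauses satisfied.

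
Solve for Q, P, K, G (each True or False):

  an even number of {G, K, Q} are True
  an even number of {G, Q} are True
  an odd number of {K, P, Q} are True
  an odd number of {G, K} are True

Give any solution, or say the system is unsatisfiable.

Q=T, P=F, K=F, G=T

{G, K, Q}: 2 true → even ✓
{G, Q}: 2 true → even ✓
{K, P, Q}: 1 true → odd ✓
{G, K}: 1 true → odd ✓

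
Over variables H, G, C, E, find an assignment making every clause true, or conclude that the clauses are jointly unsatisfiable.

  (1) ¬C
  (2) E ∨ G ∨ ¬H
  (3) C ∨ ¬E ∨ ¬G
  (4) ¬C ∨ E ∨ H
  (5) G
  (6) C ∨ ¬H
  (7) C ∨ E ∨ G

H = False, G = True, C = False, E = False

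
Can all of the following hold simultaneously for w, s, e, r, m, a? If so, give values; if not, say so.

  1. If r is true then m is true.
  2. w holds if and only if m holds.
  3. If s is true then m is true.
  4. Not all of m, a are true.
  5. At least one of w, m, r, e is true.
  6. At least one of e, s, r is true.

w = True, s = False, e = False, r = True, m = True, a = False

  (1) r=T ⇒ m: T ✓
  (2) w=T, m=T — same ✓
  (3) s=F ⇒ m: vacuous ✓
  (4) {m, a}: 1/2 true — not all ✓
  (5) {w, m, r, e}: 3 true — at least one ✓
  (6) {e, s, r}: 1 true — at least one ✓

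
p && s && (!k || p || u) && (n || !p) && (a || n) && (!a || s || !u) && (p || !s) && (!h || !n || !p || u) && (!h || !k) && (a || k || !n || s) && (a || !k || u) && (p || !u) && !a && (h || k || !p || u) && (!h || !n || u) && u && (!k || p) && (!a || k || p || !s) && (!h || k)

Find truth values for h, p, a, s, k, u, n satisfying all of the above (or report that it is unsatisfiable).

Unit clause (p) forces p = True.
Unit clause (s) forces s = True.
In (n || !p) only n is left, so n = True.
Unit clause (!a) forces a = False.
Unit clause (u) forces u = True.
Try h = True:
  (!h || !k) forces k = False.
  clause (!h || k) is falsified — backtrack.
So h = False.
Set k = False.
All clauses satisfied.

h: False, p: True, a: False, s: True, k: False, u: True, n: True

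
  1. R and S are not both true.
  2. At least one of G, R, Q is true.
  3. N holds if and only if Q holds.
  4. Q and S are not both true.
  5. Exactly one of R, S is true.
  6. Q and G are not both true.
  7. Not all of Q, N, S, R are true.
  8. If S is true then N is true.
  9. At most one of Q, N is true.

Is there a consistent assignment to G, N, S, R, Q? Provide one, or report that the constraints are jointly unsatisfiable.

G = True, N = False, S = False, R = True, Q = False

  (1) R=T, S=F — not both ✓
  (2) {G, R, Q}: 2 true — at least one ✓
  (3) N=F, Q=F — same ✓
  (4) Q=F, S=F — not both ✓
  (5) {R, S}: 1 true — exactly one ✓
  (6) Q=F, G=T — not both ✓
  (7) {Q, N, S, R}: 1/4 true — not all ✓
  (8) S=F ⇒ N: vacuous ✓
  (9) {Q, N}: 0 true — at most one ✓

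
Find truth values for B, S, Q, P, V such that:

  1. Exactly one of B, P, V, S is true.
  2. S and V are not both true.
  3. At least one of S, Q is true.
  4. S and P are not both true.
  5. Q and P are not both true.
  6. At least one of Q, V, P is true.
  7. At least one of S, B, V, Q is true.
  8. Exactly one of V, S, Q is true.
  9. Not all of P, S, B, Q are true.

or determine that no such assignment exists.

B = True; S = False; Q = True; P = False; V = False

  (1) {B, P, V, S}: 1 true — exactly one ✓
  (2) S=F, V=F — not both ✓
  (3) {S, Q}: 1 true — at least one ✓
  (4) S=F, P=F — not both ✓
  (5) Q=T, P=F — not both ✓
  (6) {Q, V, P}: 1 true — at least one ✓
  (7) {S, B, V, Q}: 2 true — at least one ✓
  (8) {V, S, Q}: 1 true — exactly one ✓
  (9) {P, S, B, Q}: 2/4 true — not all ✓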